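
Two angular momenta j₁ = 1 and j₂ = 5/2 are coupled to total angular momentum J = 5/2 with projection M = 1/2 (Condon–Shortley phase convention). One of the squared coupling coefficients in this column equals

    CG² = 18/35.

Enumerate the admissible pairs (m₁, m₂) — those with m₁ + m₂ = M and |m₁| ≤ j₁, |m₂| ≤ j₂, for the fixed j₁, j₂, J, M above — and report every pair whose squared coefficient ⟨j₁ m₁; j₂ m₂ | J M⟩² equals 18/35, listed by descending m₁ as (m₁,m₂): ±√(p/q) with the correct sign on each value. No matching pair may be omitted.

Admissible pairs with m₁+m₂ = M = 1/2: (-1,3/2), (0,1/2), (1,-1/2)
  (m₁,m₂)=(1,-1/2): CG² = 18/35, CG = +√(18/35)   ← matches the target
  (m₁,m₂)=(0,1/2): CG² = 1/35, CG = −√(1/35)
  (m₁,m₂)=(-1,3/2): CG² = 16/35, CG = −√(16/35)
Pairs with CG² = 18/35: (1,-1/2): +√(18/35)

(1,-1/2): +√(18/35)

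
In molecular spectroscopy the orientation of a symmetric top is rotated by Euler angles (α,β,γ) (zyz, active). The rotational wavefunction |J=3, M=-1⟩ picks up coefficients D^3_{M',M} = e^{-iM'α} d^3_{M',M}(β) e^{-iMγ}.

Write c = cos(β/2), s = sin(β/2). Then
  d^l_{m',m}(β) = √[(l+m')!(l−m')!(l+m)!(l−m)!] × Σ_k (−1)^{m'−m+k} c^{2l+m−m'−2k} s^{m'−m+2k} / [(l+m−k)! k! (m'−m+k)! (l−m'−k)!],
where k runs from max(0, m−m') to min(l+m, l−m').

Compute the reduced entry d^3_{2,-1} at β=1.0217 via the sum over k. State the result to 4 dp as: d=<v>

d=-0.4136

d^3_{2,-1}(β=1.0217) via the finite sum:
c=cos(1.021700/2)=0.872329, s=sin(1.021700/2)=0.488919; N=√[120·1·2·24]=75.894664
Admissible k: 0..1 (factorial args all ≥0)
  k=0: (−1)^3·75.8947/(12)·0.8723^3·0.4889^3 = -0.490661
  k=1: (−1)^4·75.8947/(24)·0.8723^1·0.4889^5 = +0.077066
d^3_{2,-1}(1.0217) = -0.490661 +0.077066 = -0.413595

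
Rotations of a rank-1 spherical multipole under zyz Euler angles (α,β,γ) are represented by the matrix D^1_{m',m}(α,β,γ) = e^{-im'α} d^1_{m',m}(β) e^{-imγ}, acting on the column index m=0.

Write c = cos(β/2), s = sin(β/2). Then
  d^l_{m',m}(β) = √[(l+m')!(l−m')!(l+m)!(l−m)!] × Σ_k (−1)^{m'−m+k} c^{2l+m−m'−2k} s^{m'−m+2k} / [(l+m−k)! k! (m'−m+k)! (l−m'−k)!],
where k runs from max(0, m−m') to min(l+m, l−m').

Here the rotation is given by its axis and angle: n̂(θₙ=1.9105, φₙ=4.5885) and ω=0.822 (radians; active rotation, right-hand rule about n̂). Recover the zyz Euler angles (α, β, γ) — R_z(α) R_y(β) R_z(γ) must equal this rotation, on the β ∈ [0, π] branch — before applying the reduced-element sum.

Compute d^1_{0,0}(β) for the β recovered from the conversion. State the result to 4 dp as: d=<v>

Axis–angle → zyz. n̂ = (sinθₙcosφₙ, sinθₙsinφₙ, cosθₙ) = (-0.116511, -0.935627, -0.333208), ω = 0.8220.
R = I cosω + sinω [n̂]ₓ + (1−cosω) n̂n̂ᵀ gives
  R = [+0.685091, +0.278878, -0.672961; -0.209277, +0.960222, +0.184871; +0.697749, +0.014181, +0.716202]
β = atan2(√(R₁₃²+R₂₃²), R₃₃) = 0.772451; α = atan2(R₂₃, R₁₃) mod 2π = 2.873493; γ = atan2(R₃₂, −R₃₁) mod 2π = 3.121271
d^1_{0,0}(β=0.7725) via the finite sum:
With c≡cos(β/2)=0.926337 and s≡sin(β/2)=0.376695, N=[1·1·1·1]^{1/2}=1.000000
k∈{0,1} keeps every argument non-negative
  k=0: (−1)^0·1.0000/(1)·0.9263^2·0.3767^0 = +0.858101
  k=1: (−1)^1·1.0000/(1)·0.9263^0·0.3767^2 = -0.141899
d^1_{0,0}(0.7725) = +0.858101 -0.141899 = +0.716202

d=0.7162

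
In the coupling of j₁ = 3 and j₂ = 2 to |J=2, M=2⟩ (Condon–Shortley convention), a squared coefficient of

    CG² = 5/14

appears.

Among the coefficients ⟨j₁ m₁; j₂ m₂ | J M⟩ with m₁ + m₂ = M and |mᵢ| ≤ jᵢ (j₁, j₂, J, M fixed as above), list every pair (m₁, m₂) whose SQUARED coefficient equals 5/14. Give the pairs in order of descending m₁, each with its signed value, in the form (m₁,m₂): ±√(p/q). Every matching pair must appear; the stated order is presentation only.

(3,-1): +√(5/14); (2,0): −√(5/14)

Admissible pairs with m₁+m₂ = M = 2: (0,2), (1,1), (2,0), (3,-1)
  (m₁,m₂)=(3,-1): CG² = 5/14, CG = +√(5/14)   ← matches the target
  (m₁,m₂)=(2,0): CG² = 5/14, CG = −√(5/14)   ← matches the target
  (m₁,m₂)=(1,1): CG² = 3/14, CG = +√(3/14)
  (m₁,m₂)=(0,2): CG² = 1/14, CG = −√(1/14)
Pairs with CG² = 5/14: (3,-1): +√(5/14); (2,0): −√(5/14)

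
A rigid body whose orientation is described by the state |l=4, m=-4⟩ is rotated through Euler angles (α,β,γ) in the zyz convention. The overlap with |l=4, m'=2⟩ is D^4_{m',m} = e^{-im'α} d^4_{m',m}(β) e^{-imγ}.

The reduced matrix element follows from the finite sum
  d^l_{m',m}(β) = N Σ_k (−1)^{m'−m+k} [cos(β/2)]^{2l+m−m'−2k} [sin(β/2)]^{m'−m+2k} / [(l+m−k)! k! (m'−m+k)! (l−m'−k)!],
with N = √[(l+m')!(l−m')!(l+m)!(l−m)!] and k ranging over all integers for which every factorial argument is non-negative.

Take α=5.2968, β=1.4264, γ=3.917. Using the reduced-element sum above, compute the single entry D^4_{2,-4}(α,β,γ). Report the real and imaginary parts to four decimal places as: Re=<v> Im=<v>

Re=0.0841 Im=-0.2220

Split into d^4_{2,-4}(β=1.4264) × two z-phases.
c=cos(1.426400/2)=0.756272, s=sin(1.426400/2)=0.654257; N=√[720·2·1·40320]=7619.763776
Admissible k: 0..0 (factorial args all ≥0)
  k=0: (−1)^6·7619.7638/(1440)·0.7563^2·0.6543^6 = +0.237370
d^4_{2,-4}(1.4264) = +0.237370
Phases: e^{-i·(2)·5.2968}=-0.391236+0.920290i, e^{-i·(-4)·3.9170}=-0.999202+0.039953i ⇒ D=+0.084066-0.221985i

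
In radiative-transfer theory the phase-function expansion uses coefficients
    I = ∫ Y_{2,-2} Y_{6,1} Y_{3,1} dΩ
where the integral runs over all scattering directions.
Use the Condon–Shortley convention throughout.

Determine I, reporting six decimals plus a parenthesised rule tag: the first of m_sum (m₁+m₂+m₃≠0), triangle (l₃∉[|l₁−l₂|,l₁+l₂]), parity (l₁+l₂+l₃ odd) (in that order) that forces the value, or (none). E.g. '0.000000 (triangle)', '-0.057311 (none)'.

0.000000 (triangle)

l₃=3 ∉ [4,8] — triangle fails ⇒ I = 0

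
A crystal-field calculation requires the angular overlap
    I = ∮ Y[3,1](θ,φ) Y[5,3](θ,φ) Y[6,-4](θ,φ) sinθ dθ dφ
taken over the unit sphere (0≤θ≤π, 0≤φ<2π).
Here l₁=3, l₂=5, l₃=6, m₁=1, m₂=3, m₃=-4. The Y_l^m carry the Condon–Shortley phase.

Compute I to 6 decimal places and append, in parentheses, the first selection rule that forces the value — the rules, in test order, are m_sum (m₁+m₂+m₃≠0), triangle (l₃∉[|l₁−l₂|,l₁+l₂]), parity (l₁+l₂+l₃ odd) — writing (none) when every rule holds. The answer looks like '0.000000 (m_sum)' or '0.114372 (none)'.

0.113950 (none)

m-sum 0 ✓  L=14 even ✓  2≤6≤8 ✓
Π(2lᵢ+1) = 7×11×13 = 1001
triangle coeff Δ(3,5,6) = 1/675675
Σ_t [0,2]: t=0:+1/8640 t=1:−1/2304 t=2:+1/8640 = -7/34560
(3j)²=7/429 [(3 5 6; 0 0 0)], sign=-1
Σ_t [0,2]: t=0:+1/322560 t=1:−1/30240 t=2:+1/69120 = -1/64512
(3j)²=10/1001 [(3 5 6; 1 3 -4)], sign=-1
⇒ 4πI² = 70/429
I = (+1)√(70/429/(4π)) = 0.11395029
No selection rule forces the value: the integral is nonzero (none).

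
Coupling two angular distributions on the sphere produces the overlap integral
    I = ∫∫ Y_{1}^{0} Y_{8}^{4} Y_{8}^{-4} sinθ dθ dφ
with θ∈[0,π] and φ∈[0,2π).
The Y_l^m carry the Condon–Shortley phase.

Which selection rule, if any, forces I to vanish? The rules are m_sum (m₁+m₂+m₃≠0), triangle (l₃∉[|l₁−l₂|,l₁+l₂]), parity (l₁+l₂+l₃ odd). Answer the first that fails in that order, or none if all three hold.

m₁+m₂+m₃ = 0 + 4 − 4 = 0  ✓
triangle: |1−8|=7 ≤ l₃=8 ≤ 1+8=9  ✓
parity: l₁+l₂+l₃ = 17 is odd  ✗

parity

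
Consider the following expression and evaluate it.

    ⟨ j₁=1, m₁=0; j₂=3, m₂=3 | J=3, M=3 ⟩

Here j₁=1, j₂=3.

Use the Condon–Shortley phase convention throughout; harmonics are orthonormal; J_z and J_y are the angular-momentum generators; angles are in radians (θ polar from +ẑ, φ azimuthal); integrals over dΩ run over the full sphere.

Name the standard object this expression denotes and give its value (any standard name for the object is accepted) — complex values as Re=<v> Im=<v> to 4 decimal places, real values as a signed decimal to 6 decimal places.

Clebsch–Gordan coefficient, −√(3/4) ≈ -0.866025

This is a Clebsch–Gordan (vector-coupling) coefficient.
√[7·1!1!5!/8! · 1!1!6!0!6!0!] = √(10800)
  +(−1)^1/∏(1,0,0,5,1,0)! = -1/120  (running -1/120)
⟨..|..⟩ = √(10800)·(-1/120) = -0.866025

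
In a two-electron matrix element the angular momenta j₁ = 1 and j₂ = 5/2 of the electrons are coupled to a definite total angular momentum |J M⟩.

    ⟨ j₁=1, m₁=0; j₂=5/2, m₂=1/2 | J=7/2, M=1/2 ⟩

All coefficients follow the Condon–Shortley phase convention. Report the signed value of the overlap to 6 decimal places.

j₁+j₂−J=0  J+j₁−j₂=2  J−j₁+j₂=5  j₁+j₂+J+1=8
(j₁±m₁, j₂±m₂, J±M) = (1,1,3,2,4,3)
P² = 576/7
sum k=0..0:
  [0] +1/12 = 1/12
S = 1/12
C² = P²·S² = 4/7 ; C = +0.755929

+√(4/7) ≈ +0.755929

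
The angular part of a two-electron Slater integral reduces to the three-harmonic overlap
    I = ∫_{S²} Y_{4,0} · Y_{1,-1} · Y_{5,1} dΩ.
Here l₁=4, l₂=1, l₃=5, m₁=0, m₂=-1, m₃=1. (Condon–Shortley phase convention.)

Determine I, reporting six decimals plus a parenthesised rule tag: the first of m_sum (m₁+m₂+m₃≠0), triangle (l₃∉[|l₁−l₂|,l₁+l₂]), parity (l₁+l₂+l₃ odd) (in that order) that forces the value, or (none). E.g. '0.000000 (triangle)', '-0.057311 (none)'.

Rules hold: Σm=0, L=10 even, 3≤5≤5.
N = 9·3·11 = 297
Δ = 0!·8!·2!/11! = 1/495
Racah Σ t=0..0: t=0:+1/576 = 1/576
⇒ 3j(4 1 5; 0 0 0)² = 5/99, sgn -1
Racah Σ t=0..0: t=0:+1/1152 = 1/1152
⇒ 3j(4 1 5; 0 -1 1)² = 1/33, sgn +1
4πI² = N·(3j₀)²·(3jₘ)² = 5/11
I = -1·√(0.454545/4π) = -0.19018827
No selection rule forces the value: the integral is nonzero (none).

-0.190188 (none)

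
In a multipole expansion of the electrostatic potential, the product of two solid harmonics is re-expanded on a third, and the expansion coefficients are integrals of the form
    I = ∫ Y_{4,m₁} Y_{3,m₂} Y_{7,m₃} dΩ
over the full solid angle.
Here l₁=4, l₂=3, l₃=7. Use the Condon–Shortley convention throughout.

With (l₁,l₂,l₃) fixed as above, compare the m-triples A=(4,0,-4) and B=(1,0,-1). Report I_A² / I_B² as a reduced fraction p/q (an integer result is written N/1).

33/224

l's match ⇒ only the (l;m) 3-j factors differ between A and B.
A: triangle coeff Δ(4,3,7) = 1/45045; Σ_t [0,0]: t=0:+1/1451520 = 1/1451520; (3j)²=1/273 [(4 3 7; 4 0 -4)], sign=-1
B: triangle coeff Δ(4,3,7) = 1/45045; Σ_t [0,0]: t=0:+1/25920 = 1/25920; (3j)²=32/1287 [(4 3 7; 1 0 -1)], sign=+1
I_A²/I_B² = (1/273)/(32/1287) = 33/224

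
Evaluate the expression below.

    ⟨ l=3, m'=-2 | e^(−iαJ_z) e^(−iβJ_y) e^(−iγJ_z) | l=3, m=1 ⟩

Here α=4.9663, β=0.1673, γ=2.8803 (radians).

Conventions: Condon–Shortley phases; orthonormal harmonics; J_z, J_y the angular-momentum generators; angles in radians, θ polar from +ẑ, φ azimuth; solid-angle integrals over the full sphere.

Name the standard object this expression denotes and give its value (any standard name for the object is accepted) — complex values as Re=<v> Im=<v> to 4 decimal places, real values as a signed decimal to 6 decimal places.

Wigner D-matrix element, Re=0.0026 Im=0.0025

This is a Wigner D-matrix element — the rotation-matrix element ⟨l m'| R(α,β,γ) |l m⟩ in the angular-momentum basis.
D^3_{-2,1}(4.9663,0.1673,2.8803) = e^{-i·-2·4.9663}·d^3_{-2,1}(0.1673)·e^{-i·1·2.8803}. Compute d first:
c=cos(0.167300/2)=0.996503, s=sin(0.167300/2)=0.083552; N=√[1·120·24·2]=75.894664
The bounds max(0,m−m')=3 and min(l+m,l−m')=4 give 2 terms
  k=3: (−1)^0·75.8947/(12)·0.9965^3·0.0836^3 = +0.003650
  k=4: (−1)^1·75.8947/(24)·0.9965^1·0.0836^5 = -0.000013
d^3_{-2,1}(0.1673) = +0.003650 -0.000013 = +0.003638
Phases: e^{-i·(-2)·4.9663}=-0.873806-0.486275i, e^{-i·(1)·2.8803}=-0.966057-0.258330i ⇒ D=+0.002614+0.002530i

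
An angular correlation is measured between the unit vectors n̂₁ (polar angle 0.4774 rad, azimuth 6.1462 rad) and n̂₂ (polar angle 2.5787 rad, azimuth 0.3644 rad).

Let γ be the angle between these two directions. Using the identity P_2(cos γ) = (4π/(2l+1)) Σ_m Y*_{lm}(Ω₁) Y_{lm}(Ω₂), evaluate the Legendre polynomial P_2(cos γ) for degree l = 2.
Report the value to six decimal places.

Addition theorem: P_2(cos γ) = (4π/5) Σ_m Y*_{lm}(Ω₁) Y_{lm}(Ω₂), m = −2…2:
  m=-2: Y*=(0.078506, -0.022063)  Y=(0.082056, -0.073256)  product (0.004826, -0.007561)
  m=-1: Y*=(0.312323, -0.043053)  Y=(-0.325760, 0.124256)  product (-0.096393, 0.052833)
  m=+0: Y*=(0.431032, -0.000000)  Y=(0.361345, 0.000000)  product (0.155751, 0.000000)
  m=+1: Y*=(-0.312323, -0.043053)  Y=(0.325760, 0.124256)  product (-0.096393, -0.052833)
  m=+2: Y*=(0.078506, 0.022063)  Y=(0.082056, 0.073256)  product (0.004826, 0.007561)
Accumulated sum (-0.027383, 0.000000); after 4π/(2l+1) scaling, (-0.068821, 0.000000) ⇒ P_2 = -0.068821

-0.068821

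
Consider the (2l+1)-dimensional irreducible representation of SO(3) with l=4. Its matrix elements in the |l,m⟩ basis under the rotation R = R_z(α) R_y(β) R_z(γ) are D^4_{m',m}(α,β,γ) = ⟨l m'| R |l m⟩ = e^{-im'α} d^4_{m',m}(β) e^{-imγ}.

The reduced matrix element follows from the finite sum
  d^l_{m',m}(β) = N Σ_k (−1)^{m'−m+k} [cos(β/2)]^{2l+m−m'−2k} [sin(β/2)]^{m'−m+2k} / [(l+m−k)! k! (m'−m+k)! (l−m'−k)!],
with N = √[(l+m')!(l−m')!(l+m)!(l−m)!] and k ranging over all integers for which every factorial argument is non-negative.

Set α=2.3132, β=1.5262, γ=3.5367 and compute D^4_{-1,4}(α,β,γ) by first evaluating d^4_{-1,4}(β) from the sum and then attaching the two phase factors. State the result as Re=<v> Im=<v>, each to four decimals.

First d^4_{-1,4}(β=1.5262), then the phase factors e^{-i(-1)α} and e^{-i(4)γ}:
c=cos(1.526200/2)=0.722697, s=sin(1.526200/2)=0.691165; N=√[6·120·40320·1]=5387.986637
k∈{5} keeps every argument non-negative
  k=5: (−1)^0·5387.9866/(720)·0.7227^3·0.6912^5 = +0.445525
d^4_{-1,4}(1.5262) = +0.445525
Phases: e^{-i·(-1)·2.3132}=-0.676061+0.736846i, e^{-i·(4)·3.5367}=-0.009633-0.999954i ⇒ D=+0.331169+0.298025i

Re=0.3312 Im=0.2980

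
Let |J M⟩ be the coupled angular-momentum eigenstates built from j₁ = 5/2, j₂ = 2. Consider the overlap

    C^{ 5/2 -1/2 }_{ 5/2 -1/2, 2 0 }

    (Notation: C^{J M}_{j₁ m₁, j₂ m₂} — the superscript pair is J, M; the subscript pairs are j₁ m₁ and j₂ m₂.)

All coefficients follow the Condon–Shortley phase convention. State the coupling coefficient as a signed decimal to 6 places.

-0.478091  (= −√(8/35))

j₁+j₂−J=2  J+j₁−j₂=3  J−j₁+j₂=2  j₁+j₂+J+1=8
(j₁±m₁, j₂±m₂, J±M) = (2,3,2,2,2,3)
P² = 72/35
sum k=0..2:
  [0] +1/24 = 1/24
  [1] −1/2 = -1/2
  [2] +1/8 = 1/8
S = -1/3
C² = P²·S² = 8/35 ; C = -0.478091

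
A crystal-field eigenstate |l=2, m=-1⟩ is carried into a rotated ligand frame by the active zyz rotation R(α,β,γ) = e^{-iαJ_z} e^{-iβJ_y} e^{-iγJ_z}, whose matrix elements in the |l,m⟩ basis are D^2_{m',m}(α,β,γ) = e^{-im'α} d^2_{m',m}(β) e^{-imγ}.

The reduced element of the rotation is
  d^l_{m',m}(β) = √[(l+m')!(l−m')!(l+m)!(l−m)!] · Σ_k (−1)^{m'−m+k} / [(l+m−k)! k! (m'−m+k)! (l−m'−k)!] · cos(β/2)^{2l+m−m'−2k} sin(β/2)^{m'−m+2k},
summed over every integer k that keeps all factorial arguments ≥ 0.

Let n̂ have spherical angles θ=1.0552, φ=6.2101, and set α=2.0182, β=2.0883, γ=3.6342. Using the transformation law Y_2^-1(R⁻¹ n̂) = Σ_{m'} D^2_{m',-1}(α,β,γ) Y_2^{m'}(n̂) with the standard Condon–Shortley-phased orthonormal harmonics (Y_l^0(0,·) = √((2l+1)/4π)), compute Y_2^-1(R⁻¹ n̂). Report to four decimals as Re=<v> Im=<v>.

Need the full column D^2_{m',-1} for m'=−2..2 at α=2.0182, β=2.0883, γ=3.6342.
cos(β/2)=0.502637, sin(β/2)=0.864498
d^2_{-2,-1}: single k=1 term ⇒ +0.219562;  D = +0.040038+0.215880i
d^2_{-1,-1}: k∈[0..1] ⇒ +0.063829 -0.566445 = -0.502616;  D = -0.405895+0.296432i
d^2_{0,-1}: k∈[0..1] ⇒ -0.268907 +0.795466 = +0.526558;  D = -0.463952-0.249022i
d^2_{1,-1}: k∈[0..1] ⇒ +0.566445 -0.558541 = +0.007904;  D = -0.000357+0.007896i
d^2_{2,-1}: single k=0 term ⇒ -0.649495;  D = -0.597667+0.254241i
Y_2^{m'}(θ=1.0552,φ=6.2101) and Σ D·Y over m':
  (+0.0400+0.2159i)·(+0.2893+0.0426i)  (-0.4059+0.2964i)·(+0.3305+0.0242i)  (-0.4640-0.2490i)·(-0.0854+0.0000i)  (-0.0004+0.0079i)·(-0.3305+0.0242i)  (-0.5977+0.2542i)·(+0.2893-0.0426i)
Y_2^-1(R⁻¹ n̂) = -0.261448+0.269932i

Re=-0.2614 Im=0.2699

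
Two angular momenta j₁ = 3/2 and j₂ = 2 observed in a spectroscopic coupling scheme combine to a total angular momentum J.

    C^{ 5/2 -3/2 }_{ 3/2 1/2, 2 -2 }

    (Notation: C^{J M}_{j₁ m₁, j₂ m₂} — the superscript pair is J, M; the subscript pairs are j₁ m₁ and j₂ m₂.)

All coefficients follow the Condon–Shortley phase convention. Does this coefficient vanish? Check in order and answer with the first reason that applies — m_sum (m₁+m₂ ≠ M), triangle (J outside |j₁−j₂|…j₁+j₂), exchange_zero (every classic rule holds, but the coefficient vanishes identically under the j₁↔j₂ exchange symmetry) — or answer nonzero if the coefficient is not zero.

m-sum: m₁+m₂ = 1/2+(-2) = -3/2, M = -3/2  ✓
triangle: |j₁−j₂| = 1/2 ≤ J = 5/2 ≤ j₁+j₂ = 7/2  ✓
exchange: j₁≠j₂ or m₁≠m₂ — the exchange symmetry imposes no constraint here
value check: CG = +√(16/35) = +0.676123 ≠ 0

nonzero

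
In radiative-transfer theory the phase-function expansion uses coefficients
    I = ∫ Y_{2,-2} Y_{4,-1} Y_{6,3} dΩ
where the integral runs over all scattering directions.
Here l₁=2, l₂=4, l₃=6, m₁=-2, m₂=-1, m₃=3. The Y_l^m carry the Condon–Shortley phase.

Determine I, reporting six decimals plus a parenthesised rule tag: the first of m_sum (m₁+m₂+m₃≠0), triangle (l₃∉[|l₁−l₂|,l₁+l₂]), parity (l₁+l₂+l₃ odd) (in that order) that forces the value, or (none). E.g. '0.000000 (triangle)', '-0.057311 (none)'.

-0.178526 (none)

Checks pass: Σm=0; 12 even; l₃=6∈[2,6].
(2·2+1)(2·4+1)(2·6+1) = 585
Δ: 0! 4! 8! / 13! → 1/6435
sum: t=0:+1/2304 = 1/2304
3j²(2 4 6; 0 0 0) = Δ·Π!·Σ² = 5/143  (sign +1)
sum: t=0:+1/17280 = 1/17280
3j²(2 4 6; -2 -1 3) = Δ·Π!·Σ² = 14/715  (sign -1)
combine: 4πI² = 585·5/143·14/715 = 630/1573
take √, sign -1: I = -0.17852580
No selection rule forces the value: the integral is nonzero (none).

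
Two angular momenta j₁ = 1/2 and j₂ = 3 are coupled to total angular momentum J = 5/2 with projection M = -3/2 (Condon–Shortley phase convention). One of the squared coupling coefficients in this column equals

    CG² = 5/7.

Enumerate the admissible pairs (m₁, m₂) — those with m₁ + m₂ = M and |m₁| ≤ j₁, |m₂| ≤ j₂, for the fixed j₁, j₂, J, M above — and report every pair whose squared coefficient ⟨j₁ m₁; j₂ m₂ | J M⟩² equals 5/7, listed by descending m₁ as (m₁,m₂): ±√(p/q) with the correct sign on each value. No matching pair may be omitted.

(1/2,-2): +√(5/7)

Admissible pairs with m₁+m₂ = M = -3/2: (-1/2,-1), (1/2,-2)
  (m₁,m₂)=(1/2,-2): CG² = 5/7, CG = +√(5/7)   ← matches the target
  (m₁,m₂)=(-1/2,-1): CG² = 2/7, CG = −√(2/7)
Pairs with CG² = 5/7: (1/2,-2): +√(5/7)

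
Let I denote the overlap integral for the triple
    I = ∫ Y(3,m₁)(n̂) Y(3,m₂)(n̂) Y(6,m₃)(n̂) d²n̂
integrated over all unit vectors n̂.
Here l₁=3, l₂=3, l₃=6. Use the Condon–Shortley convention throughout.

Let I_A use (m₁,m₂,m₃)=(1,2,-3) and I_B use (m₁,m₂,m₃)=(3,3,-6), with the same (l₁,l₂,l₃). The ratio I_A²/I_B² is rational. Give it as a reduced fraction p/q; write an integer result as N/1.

Shared (l₁,l₂,l₃)=(3,3,6): N and (l;000)² cancel in I_A²/I_B².
A: Δ = 0!·6!·6!/13! = 1/12012; Racah Σ t=0..0: t=0:+1/5760 = 1/5760; ⇒ 3j(3 3 6; 1 2 -3)² = 9/286, sgn -1
B: Δ = 0!·6!·6!/13! = 1/12012; Racah Σ t=0..0: t=0:+1/518400 = 1/518400; ⇒ 3j(3 3 6; 3 3 -6)² = 1/13, sgn +1
I_A²/I_B² = (9/286)/(1/13) = 9/22

9/22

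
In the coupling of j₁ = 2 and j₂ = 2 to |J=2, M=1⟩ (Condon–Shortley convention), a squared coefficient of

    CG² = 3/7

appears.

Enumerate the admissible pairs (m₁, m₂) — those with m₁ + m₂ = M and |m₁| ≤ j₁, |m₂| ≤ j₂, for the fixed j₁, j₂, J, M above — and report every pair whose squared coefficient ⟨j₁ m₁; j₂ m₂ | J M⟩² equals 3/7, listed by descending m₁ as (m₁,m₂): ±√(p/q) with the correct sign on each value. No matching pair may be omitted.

Admissible pairs with m₁+m₂ = M = 1: (-1,2), (0,1), (1,0), (2,-1)
  (m₁,m₂)=(2,-1): CG² = 3/7, CG = +√(3/7)   ← matches the target
  (m₁,m₂)=(1,0): CG² = 1/14, CG = −√(1/14)
  (m₁,m₂)=(0,1): CG² = 1/14, CG = −√(1/14)
  (m₁,m₂)=(-1,2): CG² = 3/7, CG = +√(3/7)   ← matches the target
Pairs with CG² = 3/7: (2,-1): +√(3/7); (-1,2): +√(3/7)

(2,-1): +√(3/7); (-1,2): +√(3/7)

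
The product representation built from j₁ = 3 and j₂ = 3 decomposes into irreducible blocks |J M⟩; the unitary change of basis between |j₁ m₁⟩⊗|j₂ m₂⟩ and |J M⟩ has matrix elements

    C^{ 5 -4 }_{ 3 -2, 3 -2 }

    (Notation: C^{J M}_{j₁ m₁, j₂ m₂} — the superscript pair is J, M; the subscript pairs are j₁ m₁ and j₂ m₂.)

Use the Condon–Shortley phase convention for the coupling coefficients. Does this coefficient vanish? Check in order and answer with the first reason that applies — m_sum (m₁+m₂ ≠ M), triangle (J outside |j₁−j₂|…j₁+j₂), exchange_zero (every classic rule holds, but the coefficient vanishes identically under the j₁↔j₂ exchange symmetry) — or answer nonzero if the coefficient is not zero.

exchange_zero

m-sum: m₁+m₂ = -2+(-2) = -4, M = -4  ✓
triangle: |j₁−j₂| = 0 ≤ J = 5 ≤ j₁+j₂ = 6  ✓
exchange: j₁=j₂ and m₁=m₂, and (−1)^(j₁+j₂−J) = (−1)^1 = −1 forces ⟨j₁m₁;j₂m₂|JM⟩ = −⟨j₂m₂;j₁m₁|JM⟩ = −⟨j₁m₁;j₂m₂|JM⟩ ⇒ the coefficient vanishes identically
Racah sum check: Σ_k collapses to 0 ⇒ CG = 0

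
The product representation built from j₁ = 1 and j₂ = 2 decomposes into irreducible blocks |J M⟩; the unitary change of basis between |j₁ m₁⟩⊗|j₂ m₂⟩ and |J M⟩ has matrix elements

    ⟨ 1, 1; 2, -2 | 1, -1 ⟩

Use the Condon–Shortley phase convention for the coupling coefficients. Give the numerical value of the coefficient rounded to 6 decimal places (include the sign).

triangle: 2!*0!*2!/5! = 4/120
(j±m)!: 2!*0!*0!*4!*0!*2! = 96
prefactor² = (2J+1)*Δ*N² = 48/5
  k=0: +1/(0!*2!*0!*0!*0!*2!) = 1/4
Σ = 1/4  ⇒  CG² = 48/5*(1/4)² = 3/5
CG = +√(3/5) = +0.774597

+√(3/5) = +0.774597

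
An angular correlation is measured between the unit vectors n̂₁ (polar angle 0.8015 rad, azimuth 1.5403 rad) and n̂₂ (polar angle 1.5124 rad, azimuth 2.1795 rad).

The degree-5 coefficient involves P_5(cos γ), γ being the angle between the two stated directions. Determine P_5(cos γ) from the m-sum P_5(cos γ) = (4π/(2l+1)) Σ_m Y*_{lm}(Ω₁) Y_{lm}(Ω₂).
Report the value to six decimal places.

Expand P_5 via completeness: Σ_{m} conj(Y_{5,m}) at Ω₁ times Y_{5,m} at Ω₂ —
  term(m=-5) = (-0.040810, 0.002223)   from Y*(Ω₁)=(0.013490, 0.087782), Y(Ω₂)=(-0.045060, 0.457979)
  term(m=-4) = (-0.019292, -0.012772)   from Y*(Ω₁)=(0.269927, -0.033091), Y(Ω₂)=(-0.064698, -0.055248)
  term(m=-3) = (0.048799, 0.135025)   from Y*(Ω₁)=(-0.039316, -0.428540), Y(Ω₂)=(-0.322812, 0.084257)
  term(m=-2) = (-0.007729, 0.025677)   from Y*(Ω₁)=(-0.274326, 0.016753), Y(Ω₂)=(0.033766, -0.091539)
  term(m=-1) = (-0.048214, 0.035837)   from Y*(Ω₁)=(-0.006014, -0.197153), Y(Ω₂)=(-0.174152, -0.249863)
  term(m=+0) = (-0.033781, -0.000000)   from Y*(Ω₁)=(-0.335259, -0.000000), Y(Ω₂)=(0.100761, 0.000000)
  term(m=+1) = (-0.048214, -0.035837)   from Y*(Ω₁)=(0.006014, -0.197153), Y(Ω₂)=(0.174152, -0.249863)
  term(m=+2) = (-0.007729, -0.025677)   from Y*(Ω₁)=(-0.274326, -0.016753), Y(Ω₂)=(0.033766, 0.091539)
  term(m=+3) = (0.048799, -0.135025)   from Y*(Ω₁)=(0.039316, -0.428540), Y(Ω₂)=(0.322812, 0.084257)
  term(m=+4) = (-0.019292, 0.012772)   from Y*(Ω₁)=(0.269927, 0.033091), Y(Ω₂)=(-0.064698, 0.055248)
  term(m=+5) = (-0.040810, -0.002223)   from Y*(Ω₁)=(-0.013490, 0.087782), Y(Ω₂)=(0.045060, 0.457979)
Σ over m = (-0.168273, 0.000000); ×(4π/11) → (-0.192235, 0.000000). Real part: -0.192235

-0.192235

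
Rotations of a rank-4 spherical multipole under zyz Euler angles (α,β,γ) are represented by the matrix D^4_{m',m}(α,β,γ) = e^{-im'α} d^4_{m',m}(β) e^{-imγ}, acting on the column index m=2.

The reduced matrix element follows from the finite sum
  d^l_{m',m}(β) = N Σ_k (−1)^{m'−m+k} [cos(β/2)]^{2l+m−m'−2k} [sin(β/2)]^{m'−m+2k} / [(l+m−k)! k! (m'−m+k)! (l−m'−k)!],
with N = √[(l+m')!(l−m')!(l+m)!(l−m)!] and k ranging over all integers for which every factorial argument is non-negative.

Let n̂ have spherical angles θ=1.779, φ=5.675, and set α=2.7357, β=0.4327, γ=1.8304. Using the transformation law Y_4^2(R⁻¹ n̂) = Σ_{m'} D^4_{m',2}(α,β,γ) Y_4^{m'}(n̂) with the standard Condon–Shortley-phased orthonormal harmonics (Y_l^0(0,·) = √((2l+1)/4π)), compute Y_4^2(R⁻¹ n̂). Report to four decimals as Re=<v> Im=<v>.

Re=-0.1661 Im=0.2650

Need the full column D^4_{m',2} for m'=−4..4 at α=2.7357, β=0.4327, γ=1.8304.
cos(β/2)=0.976687, sin(β/2)=0.214666
d^4_{-4,2}: single k=6 term ⇒ +0.000494;  D = +0.000267+0.000415i
d^4_{-3,2}: k∈[5..6] ⇒ +0.004767 -0.000077 = +0.004691;  D = -0.000775-0.004626i
d^4_{-2,2}: k∈[4..6] ⇒ +0.028985 -0.001120 +0.000005 = +0.027869;  D = -0.006619+0.027072i
d^4_{-1,2}: k∈[3..5] ⇒ +0.124332 -0.009009 +0.000087 = +0.115410;  D = +0.069449-0.092176i
d^4_{0,2}: k∈[2..4] ⇒ +0.379474 -0.048884 +0.000886 = +0.331476;  D = -0.287791+0.164476i
d^4_{1,2}: k∈[1..3] ⇒ +0.772128 -0.186498 +0.006006 = +0.591636;  D = +0.587841-0.066898i
d^4_{2,2}: k∈[0..2] ⇒ +0.828028 -0.480001 +0.028985 = +0.377012;  D = -0.360990-0.108738i
d^4_{3,2}: k∈[0..1] ⇒ -0.680953 +0.098686 = -0.582267;  D = -0.445916-0.374425i
d^4_{4,2}: single k=0 term ⇒ +0.211661;  D = -0.095184-0.189051i
Y_4^{m'}(θ=1.779,φ=5.675) and Σ D·Y over m':
  (+0.0003+0.0004i)·(-0.3078+0.2640i)  (-0.0008-0.0046i)·(+0.0608-0.2346i)  (-0.0066+0.0271i)·(-0.0779-0.2105i)  (+0.0694-0.0922i)·(+0.2121+0.1477i)  (-0.2878+0.1645i)·(+0.1885+0.0000i)  (+0.5878-0.0669i)·(-0.2121+0.1477i)  (-0.3610-0.1087i)·(-0.0779+0.2105i)  (-0.4459-0.3744i)·(-0.0608-0.2346i)  (-0.0952-0.1891i)·(-0.3078-0.2640i)
Y_4^2(R⁻¹ n̂) = -0.166110+0.265001i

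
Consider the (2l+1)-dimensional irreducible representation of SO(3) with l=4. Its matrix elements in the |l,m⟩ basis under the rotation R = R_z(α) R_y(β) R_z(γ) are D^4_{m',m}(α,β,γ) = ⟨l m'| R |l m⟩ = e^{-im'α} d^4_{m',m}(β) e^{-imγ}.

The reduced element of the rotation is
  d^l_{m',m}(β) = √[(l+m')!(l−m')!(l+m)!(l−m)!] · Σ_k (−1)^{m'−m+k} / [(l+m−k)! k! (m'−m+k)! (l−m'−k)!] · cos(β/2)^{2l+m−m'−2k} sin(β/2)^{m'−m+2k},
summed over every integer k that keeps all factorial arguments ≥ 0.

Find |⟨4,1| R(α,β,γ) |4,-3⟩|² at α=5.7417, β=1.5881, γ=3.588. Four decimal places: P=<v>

D^4_{1,-3}(5.7417,1.5881,3.5880) = e^{-i·1·5.7417}·d^4_{1,-3}(1.5881)·e^{-i·-3·3.5880}. Compute d first:
Half-angle: c=0.700963, s=0.713198. N=√(120·6·1·5040)=1904.940944
k: max(0,(-3)−(1))=0 … min(4+(-3),4−(1))=1
  k=0: (−1)^4·1904.9409/(144)·0.7010^4·0.7132^4 = +0.826302
  k=1: (−1)^5·1904.9409/(240)·0.7010^2·0.7132^6 = -0.513240
d^4_{1,-3}(1.5881) = +0.826302 -0.513240 = +0.313062
|D^4_{1,-3}|² = |d^4_{1,-3}(β)|² = (+0.313062)² = 0.098008 (the z-rotation phases have unit modulus)

P=0.0980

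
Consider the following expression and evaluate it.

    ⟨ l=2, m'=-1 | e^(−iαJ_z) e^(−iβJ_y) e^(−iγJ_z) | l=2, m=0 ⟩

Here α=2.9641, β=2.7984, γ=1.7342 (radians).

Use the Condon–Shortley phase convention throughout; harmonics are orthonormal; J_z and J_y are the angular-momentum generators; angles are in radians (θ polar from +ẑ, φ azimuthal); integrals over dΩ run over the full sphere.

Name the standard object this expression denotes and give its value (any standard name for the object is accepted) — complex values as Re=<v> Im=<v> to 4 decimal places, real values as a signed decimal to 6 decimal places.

Wigner D-matrix element, Re=0.3820 Im=-0.0685

This is a Wigner D-matrix element — the rotation-matrix element ⟨l m'| R(α,β,γ) |l m⟩ in the angular-momentum basis.
D^2_{-1,0}(2.9641,2.7984,1.7342) = e^{-i·-1·2.9641}·d^2_{-1,0}(2.7984)·e^{-i·0·1.7342}. Compute d first:
Half-angle: c=0.170755, s=0.985313. N=√(1·6·2·2)=4.898979
k: max(0,(0)−(-1))=1 … min(2+(0),2−(-1))=2
  k=1: (−1)^0·4.8990/(2)·0.1708^3·0.9853^1 = +0.012016
  k=2: (−1)^1·4.8990/(2)·0.1708^1·0.9853^3 = -0.400104
d^2_{-1,0}(2.7984) = +0.012016 -0.400104 = -0.388088
Attach z-rotation phases: D = e^{-i(-1)(2.9641)}·(-0.388088)·e^{-i(0)(1.7342)} = +0.381991-0.068522i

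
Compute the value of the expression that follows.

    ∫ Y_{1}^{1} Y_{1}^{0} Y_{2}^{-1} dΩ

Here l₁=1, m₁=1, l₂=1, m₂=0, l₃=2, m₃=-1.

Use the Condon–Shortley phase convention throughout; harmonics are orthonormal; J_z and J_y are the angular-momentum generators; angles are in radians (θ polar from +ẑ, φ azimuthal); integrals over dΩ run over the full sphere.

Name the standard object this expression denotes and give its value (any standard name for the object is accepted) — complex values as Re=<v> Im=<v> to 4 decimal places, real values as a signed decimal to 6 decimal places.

This is a Gaunt coefficient — the integral of a triple product of spherical harmonics over the sphere.
m-sum 0 ✓  L=4 even ✓  0≤2≤2 ✓
Π(2lᵢ+1) = 3×3×5 = 45
triangle coeff Δ(1,1,2) = 1/30
Σ_t [0,0]: t=0:+1/1 = 1/1
(3j)²=2/15 [(1 1 2; 0 0 0)], sign=+1
Σ_t [0,0]: t=0:+1/2 = 1/2
(3j)²=1/10 [(1 1 2; 1 0 -1)], sign=-1
⇒ 4πI² = 3/5
I = (-1)√(3/5/(4π)) = -0.21850969

Gaunt coefficient, -0.218510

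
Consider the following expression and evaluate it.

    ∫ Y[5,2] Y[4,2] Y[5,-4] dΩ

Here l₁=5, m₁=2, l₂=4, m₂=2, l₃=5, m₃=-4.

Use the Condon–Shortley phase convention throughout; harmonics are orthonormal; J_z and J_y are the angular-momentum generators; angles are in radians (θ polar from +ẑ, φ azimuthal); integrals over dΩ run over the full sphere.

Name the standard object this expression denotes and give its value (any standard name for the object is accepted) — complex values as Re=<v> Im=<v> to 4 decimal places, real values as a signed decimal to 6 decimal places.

This is a Gaunt coefficient — the integral of a triple product of spherical harmonics over the sphere.
m-sum 0 ✓  L=14 even ✓  1≤5≤9 ✓
Π(2lᵢ+1) = 11×9×11 = 1089
triangle coeff Δ(5,4,5) = 1/3153150
Σ_t [0,4]: t=0:+1/69120 t=1:−1/1728 t=2:+1/576 t=3:−1/1728 t=4:+1/69120 = 7/11520
(3j)²=2/143 [(5 4 5; 0 0 0)], sign=-1
Σ_t [2,3]: t=2:+1/11520 t=3:−1/25920 = 1/20736
(3j)²=5/429 [(5 4 5; 2 2 -4)], sign=-1
⇒ 4πI² = 30/169
I = (+1)√(30/169/(4π)) = 0.11885360

Gaunt coefficient, +0.118854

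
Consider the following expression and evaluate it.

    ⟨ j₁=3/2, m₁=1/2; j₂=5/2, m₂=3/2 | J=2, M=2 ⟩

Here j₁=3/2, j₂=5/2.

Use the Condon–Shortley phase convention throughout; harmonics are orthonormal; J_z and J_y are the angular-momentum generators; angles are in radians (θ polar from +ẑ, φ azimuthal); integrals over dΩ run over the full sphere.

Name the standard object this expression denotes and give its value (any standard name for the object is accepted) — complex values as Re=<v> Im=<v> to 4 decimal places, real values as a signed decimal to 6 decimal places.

This is a Clebsch–Gordan (vector-coupling) coefficient.
j₁+j₂−J=2  J+j₁−j₂=1  J−j₁+j₂=3  j₁+j₂+J+1=7
(j₁±m₁, j₂±m₂, J±M) = (2,1,4,1,4,0)
P² = 96/7
sum k=1..1:
  [1] −1/6 = -1/6
S = -1/6
C² = P²·S² = 8/21 ; C = -0.617213

Clebsch–Gordan coefficient, −√(8/21) ≈ -0.617213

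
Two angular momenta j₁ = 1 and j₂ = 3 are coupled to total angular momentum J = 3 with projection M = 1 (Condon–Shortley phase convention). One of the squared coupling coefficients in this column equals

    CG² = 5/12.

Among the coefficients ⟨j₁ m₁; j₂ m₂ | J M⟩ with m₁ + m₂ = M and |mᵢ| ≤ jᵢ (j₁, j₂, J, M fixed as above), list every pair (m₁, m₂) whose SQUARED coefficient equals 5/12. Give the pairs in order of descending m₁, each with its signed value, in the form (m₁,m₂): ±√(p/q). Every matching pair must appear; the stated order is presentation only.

Admissible pairs with m₁+m₂ = M = 1: (-1,2), (0,1), (1,0)
  (m₁,m₂)=(1,0): CG² = 1/2, CG = +√(1/2)
  (m₁,m₂)=(0,1): CG² = 1/12, CG = −√(1/12)
  (m₁,m₂)=(-1,2): CG² = 5/12, CG = −√(5/12)   ← matches the target
Pairs with CG² = 5/12: (-1,2): −√(5/12)

(-1,2): −√(5/12)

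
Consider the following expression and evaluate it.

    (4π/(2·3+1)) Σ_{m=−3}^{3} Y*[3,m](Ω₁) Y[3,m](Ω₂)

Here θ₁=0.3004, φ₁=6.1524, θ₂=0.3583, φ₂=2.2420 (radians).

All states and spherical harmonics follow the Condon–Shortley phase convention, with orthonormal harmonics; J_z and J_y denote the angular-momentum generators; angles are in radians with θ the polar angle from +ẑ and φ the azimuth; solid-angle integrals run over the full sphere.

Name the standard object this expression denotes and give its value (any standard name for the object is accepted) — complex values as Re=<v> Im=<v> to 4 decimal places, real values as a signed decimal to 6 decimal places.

This sum is the spherical-harmonic addition theorem: it equals the Legendre polynomial P_l(cos γ) of the angle γ between the two directions.
Summing Y*_{l m}(θ₁,φ₁)·Y_{l m}(θ₂,φ₂) over m ∈ [−3, 3]; prefactor 4π/(2·3+1) = 1.795196:
  [-3]  conj(Y_{3,-3})(Ω₁) = +0.009988-0.004133i ; Y_{3,-3}(Ω₂) = +0.016258-0.007710i ; Δ = +0.000131-0.000144i
  [-2]  conj(Y_{3,-2})(Ω₁) = +0.082569-0.022104i ; Y_{3,-2}(Ω₂) = -0.026648+0.114644i ; Δ = +0.000334+0.010055i
  [-1]  conj(Y_{3,-1})(Ω₁) = +0.337744-0.044426i ; Y_{3,-1}(Ω₂) = -0.238601-0.300424i ; Δ = -0.093933-0.090866i
  [+0]  conj(Y_{3,0})(Ω₁) = +0.556873-0.000000i ; Y_{3,0}(Ω₂) = +0.484064+0.000000i ; Δ = +0.269562+0.000000i
  [+1]  conj(Y_{3,1})(Ω₁) = -0.337744-0.044426i ; Y_{3,1}(Ω₂) = +0.238601-0.300424i ; Δ = -0.093933+0.090866i
  [+2]  conj(Y_{3,2})(Ω₁) = +0.082569+0.022104i ; Y_{3,2}(Ω₂) = -0.026648-0.114644i ; Δ = +0.000334-0.010055i
  [+3]  conj(Y_{3,3})(Ω₁) = -0.009988-0.004133i ; Y_{3,3}(Ω₂) = -0.016258-0.007710i ; Δ = +0.000131+0.000144i
Total Σ_m = +0.082626+0.000000i. Multiply by 1.795196: +0.148329+0.000000i. P_3(cos γ) = 0.148329

Legendre polynomial (addition theorem), +0.148329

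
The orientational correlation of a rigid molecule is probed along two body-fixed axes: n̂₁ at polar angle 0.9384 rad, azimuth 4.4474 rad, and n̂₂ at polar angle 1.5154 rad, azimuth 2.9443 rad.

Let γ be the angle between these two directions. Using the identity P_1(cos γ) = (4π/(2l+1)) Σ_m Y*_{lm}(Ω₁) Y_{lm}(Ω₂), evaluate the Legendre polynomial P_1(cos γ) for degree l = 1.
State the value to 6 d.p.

0.087206

Summing Y*_{l m}(θ₁,φ₁)·Y_{l m}(θ₂,φ₂) over m ∈ [−1, 1]; prefactor 4π/(2·1+1) = 4.188790:
  term(m=-1) = (0.006503, 0.095914)   from Y*(Ω₁)=(-0.072986, -0.268953), Y(Ω₂)=(-0.338272, -0.067618)
  term(m=+0) = (0.007813, 0.000000)   from Y*(Ω₁)=(0.288803, -0.000000), Y(Ω₂)=(0.027053, 0.000000)
  term(m=+1) = (0.006503, -0.095914)   from Y*(Ω₁)=(0.072986, -0.268953), Y(Ω₂)=(0.338272, -0.067618)
Total Σ_m = (0.020819, 0.000000). Multiply by 4.188790: (0.087206, 0.000000). P_1(cos γ) = 0.087206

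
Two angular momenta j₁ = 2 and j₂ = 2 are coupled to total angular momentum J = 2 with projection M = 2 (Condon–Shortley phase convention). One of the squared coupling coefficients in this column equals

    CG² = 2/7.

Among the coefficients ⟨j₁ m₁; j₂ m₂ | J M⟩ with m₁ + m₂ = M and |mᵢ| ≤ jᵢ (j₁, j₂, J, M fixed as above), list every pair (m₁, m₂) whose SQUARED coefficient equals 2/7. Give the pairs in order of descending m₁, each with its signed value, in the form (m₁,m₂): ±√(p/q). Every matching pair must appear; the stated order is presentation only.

(2,0): +√(2/7); (0,2): +√(2/7)

Admissible pairs with m₁+m₂ = M = 2: (0,2), (1,1), (2,0)
  (m₁,m₂)=(2,0): CG² = 2/7, CG = +√(2/7)   ← matches the target
  (m₁,m₂)=(1,1): CG² = 3/7, CG = −√(3/7)
  (m₁,m₂)=(0,2): CG² = 2/7, CG = +√(2/7)   ← matches the target
Pairs with CG² = 2/7: (2,0): +√(2/7); (0,2): +√(2/7)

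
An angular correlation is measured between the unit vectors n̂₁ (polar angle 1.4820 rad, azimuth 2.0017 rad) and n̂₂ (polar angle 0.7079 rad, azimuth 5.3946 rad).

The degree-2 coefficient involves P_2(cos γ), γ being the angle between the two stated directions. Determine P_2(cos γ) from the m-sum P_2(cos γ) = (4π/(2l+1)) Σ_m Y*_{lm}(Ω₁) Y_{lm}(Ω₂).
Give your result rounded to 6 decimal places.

-0.029666

Addition theorem: P_2(cos γ) = (4π/5) Σ_m Y*_{lm}(Ω₁) Y_{lm}(Ω₂), m = −2…2:
  m=-2: Y*=-0.24951 - 0.29088j  Y=-0.03347 + 0.15986j  product 0.05485 - 0.03015j
  m=-1: Y*=-0.02850 + 0.06200j  Y=0.24063 + 0.29622j  product -0.02523 + 0.00648j
  m=+0: Y*=-0.30795 + 0.00000j  Y=0.23073 + 0.00000j  product -0.07105 + 0.00000j
  m=+1: Y*=0.02850 + 0.06200j  Y=-0.24063 + 0.29622j  product -0.02523 - 0.00648j
  m=+2: Y*=-0.24951 + 0.29088j  Y=-0.03347 - 0.15986j  product 0.05485 + 0.03015j
Accumulated sum -0.01180 + 0.00000j; after 4π/(2l+1) scaling, -0.02967 + 0.00000j ⇒ P_2 = -0.029666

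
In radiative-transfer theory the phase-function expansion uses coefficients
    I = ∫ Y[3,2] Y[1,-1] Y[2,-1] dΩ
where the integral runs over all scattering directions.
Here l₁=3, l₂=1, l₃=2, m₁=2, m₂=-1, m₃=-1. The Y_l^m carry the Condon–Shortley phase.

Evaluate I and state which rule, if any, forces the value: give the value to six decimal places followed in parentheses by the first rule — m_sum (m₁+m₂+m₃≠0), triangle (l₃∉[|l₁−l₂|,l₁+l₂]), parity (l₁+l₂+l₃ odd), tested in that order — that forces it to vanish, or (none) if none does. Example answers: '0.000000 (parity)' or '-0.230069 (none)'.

Checks pass: Σm=0; 6 even; l₃=2∈[2,4].
(2·3+1)(2·1+1)(2·2+1) = 105
Δ: 2! 4! 0! / 7! → 1/105
sum: t=1:−1/4 = -1/4
3j²(3 1 2; 0 0 0) = Δ·Π!·Σ² = 3/35  (sign -1)
sum: t=0:+1/12 = 1/12
3j²(3 1 2; 2 -1 -1) = Δ·Π!·Σ² = 2/21  (sign -1)
combine: 4πI² = 105·3/35·2/21 = 6/7
take √, sign +1: I = 0.26116903
No selection rule forces the value: the integral is nonzero (none).

0.261169 (none)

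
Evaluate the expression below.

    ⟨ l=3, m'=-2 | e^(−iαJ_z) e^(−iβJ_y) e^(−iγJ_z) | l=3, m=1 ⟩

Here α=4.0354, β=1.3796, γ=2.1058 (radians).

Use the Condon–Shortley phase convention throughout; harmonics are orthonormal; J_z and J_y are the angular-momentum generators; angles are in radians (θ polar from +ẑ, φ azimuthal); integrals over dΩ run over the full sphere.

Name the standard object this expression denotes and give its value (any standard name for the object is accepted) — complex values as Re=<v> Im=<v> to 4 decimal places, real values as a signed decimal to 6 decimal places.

This is a Wigner D-matrix element — the rotation-matrix element ⟨l m'| R(α,β,γ) |l m⟩ in the angular-momentum basis.
First d^3_{-2,1}(β=1.3796), then the phase factors e^{-i(-2)α} and e^{-i(1)γ}:
Half-angle: c=0.771373, s=0.636383. N=√(1·120·24·2)=75.894664
The bounds max(0,m−m')=3 and min(l+m,l−m')=4 give 2 terms
  k=3: (−1)^0·75.8947/(12)·0.7714^3·0.6364^3 = +0.748134
  k=4: (−1)^1·75.8947/(24)·0.7714^1·0.6364^5 = -0.254599
d^3_{-2,1}(1.3796) = +0.748134 -0.254599 = +0.493535
Phases: e^{-i·(-2)·4.0354}=-0.215124+0.976587i, e^{-i·(1)·2.1058}=-0.509844-0.860267i ⇒ D=+0.468762-0.154399i

Wigner D-matrix element, Re=0.4688 Im=-0.1544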